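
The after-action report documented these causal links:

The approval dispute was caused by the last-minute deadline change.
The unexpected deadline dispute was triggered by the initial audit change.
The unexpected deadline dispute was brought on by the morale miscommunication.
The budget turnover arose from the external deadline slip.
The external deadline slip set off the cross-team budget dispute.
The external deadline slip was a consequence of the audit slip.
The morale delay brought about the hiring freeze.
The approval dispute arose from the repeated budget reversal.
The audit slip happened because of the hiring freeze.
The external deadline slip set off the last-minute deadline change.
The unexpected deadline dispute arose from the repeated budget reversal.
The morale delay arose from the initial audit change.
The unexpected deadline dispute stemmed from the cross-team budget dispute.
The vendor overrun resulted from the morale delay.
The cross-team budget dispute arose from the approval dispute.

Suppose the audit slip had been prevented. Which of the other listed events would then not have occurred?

the budget turnover, the external deadline slip, the last-minute deadline change

Downstream of the audit slip: the external deadline slip, the budget turnover, the last-minute deadline change, the approval dispute, the cross-team budget dispute, the unexpected deadline dispute.
Of those, still caused via another path: the approval dispute, the cross-team budget dispute, the unexpected deadline dispute.
The remainder have no surviving cause.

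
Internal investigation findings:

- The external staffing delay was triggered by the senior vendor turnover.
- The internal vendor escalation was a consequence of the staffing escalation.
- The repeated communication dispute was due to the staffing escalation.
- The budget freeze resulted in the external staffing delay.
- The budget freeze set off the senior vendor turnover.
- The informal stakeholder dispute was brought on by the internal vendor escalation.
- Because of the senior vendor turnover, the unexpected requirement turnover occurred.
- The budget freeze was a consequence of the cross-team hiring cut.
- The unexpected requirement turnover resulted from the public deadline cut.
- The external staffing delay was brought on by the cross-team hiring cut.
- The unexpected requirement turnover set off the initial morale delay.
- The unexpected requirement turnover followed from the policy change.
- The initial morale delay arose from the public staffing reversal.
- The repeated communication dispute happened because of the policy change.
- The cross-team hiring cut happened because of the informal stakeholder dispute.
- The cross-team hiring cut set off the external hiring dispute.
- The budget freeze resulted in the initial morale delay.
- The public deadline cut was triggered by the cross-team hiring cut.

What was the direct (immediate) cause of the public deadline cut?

the cross-team hiring cut

Upstream contributors include the staffing escalation, the internal vendor escalation, the informal stakeholder dispute, but only the cross-team hiring cut feeds directly into the public deadline cut.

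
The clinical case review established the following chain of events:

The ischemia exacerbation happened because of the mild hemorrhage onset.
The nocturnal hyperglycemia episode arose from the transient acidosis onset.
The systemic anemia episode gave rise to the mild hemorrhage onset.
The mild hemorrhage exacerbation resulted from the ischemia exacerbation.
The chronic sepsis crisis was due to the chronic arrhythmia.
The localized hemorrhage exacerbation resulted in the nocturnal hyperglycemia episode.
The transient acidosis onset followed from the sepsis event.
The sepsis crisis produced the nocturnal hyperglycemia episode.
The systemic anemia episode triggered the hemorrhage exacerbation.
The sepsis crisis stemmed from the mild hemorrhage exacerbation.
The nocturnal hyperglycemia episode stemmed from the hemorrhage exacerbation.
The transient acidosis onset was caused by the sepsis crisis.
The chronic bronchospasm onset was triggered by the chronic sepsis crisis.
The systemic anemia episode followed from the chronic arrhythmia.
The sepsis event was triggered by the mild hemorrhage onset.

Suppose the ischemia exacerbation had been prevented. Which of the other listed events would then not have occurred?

the mild hemorrhage exacerbation, the sepsis crisis

Downstream of the ischemia exacerbation: the mild hemorrhage exacerbation, the sepsis crisis, the transient acidosis onset, the nocturnal hyperglycemia episode.
Of those, still caused via another path: the transient acidosis onset, the nocturnal hyperglycemia episode.
The remainder have no surviving cause.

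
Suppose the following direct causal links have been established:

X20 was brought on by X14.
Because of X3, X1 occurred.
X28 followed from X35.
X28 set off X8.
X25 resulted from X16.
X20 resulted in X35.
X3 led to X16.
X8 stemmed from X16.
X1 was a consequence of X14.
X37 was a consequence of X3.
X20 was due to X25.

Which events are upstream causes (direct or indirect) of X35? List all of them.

X14, X16, X20, X25, X3

Immediate cause of X35: X20.
Further upstream: X3, X16, X25, X14.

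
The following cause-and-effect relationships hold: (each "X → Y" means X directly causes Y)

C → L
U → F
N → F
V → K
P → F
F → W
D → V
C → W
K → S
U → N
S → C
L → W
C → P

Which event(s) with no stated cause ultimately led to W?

Tracing upstream from W: W ← F ← U.
A separate upstream branch: W ← C ← S ← K ← V ← D.
Each of those chain origins has no stated cause.

D, U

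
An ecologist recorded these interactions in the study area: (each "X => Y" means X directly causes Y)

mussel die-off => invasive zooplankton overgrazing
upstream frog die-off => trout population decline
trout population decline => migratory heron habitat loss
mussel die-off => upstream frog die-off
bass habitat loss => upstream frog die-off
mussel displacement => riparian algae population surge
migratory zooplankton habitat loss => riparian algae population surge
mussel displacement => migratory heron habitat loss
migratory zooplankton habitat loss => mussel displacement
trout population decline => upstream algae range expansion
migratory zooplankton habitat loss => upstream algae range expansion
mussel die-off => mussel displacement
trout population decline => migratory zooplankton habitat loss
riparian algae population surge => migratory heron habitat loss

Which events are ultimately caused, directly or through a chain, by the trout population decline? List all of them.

Direct effects: the migratory zooplankton habitat loss, the upstream algae range expansion, the migratory heron habitat loss.
2 steps out: the mussel displacement, the riparian algae population surge.
Not reachable from it: the mussel die-off, the bass habitat loss, the invasive zooplankton overgrazing, the upstream frog die-off.

the migratory heron habitat loss, the migratory zooplankton habitat loss, the mussel displacement, the riparian algae population surge, the upstream algae range expansion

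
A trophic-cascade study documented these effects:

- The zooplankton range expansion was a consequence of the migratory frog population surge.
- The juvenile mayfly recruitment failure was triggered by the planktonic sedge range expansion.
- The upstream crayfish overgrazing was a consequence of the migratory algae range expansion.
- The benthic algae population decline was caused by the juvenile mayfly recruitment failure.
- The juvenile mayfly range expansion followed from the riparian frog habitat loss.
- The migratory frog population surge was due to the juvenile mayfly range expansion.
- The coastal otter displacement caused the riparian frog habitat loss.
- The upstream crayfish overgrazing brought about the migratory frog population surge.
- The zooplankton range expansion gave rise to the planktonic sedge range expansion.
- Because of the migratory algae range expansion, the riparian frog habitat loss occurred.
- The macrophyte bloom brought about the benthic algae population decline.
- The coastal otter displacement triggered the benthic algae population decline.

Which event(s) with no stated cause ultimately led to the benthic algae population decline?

Tracing upstream from the benthic algae population decline: the benthic algae population decline ← the juvenile mayfly recruitment failure ← the planktonic sedge range expansion ← the zooplankton range expansion ← the migratory frog population surge ← the upstream crayfish overgrazing ← the migratory algae range expansion.
A separate upstream branch: the benthic algae population decline ← the coastal otter displacement.
A separate upstream branch: the benthic algae population decline ← the macrophyte bloom.
Each of those chain origins has no stated cause.

the coastal otter displacement, the macrophyte bloom, the migratory algae range expansion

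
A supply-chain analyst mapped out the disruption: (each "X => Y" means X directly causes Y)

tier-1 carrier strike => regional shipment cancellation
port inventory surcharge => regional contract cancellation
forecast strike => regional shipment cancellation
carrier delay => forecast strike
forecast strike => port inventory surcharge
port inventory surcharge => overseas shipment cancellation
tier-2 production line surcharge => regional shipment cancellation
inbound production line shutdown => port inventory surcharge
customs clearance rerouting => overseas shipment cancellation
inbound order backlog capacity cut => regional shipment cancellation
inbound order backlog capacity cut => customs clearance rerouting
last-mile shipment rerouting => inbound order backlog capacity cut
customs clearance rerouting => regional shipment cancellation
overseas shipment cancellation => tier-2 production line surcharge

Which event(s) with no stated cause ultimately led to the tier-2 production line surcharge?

the carrier delay, the inbound production line shutdown, the last-mile shipment rerouting

Tracing upstream from the tier-2 production line surcharge: the tier-2 production line surcharge ← the overseas shipment cancellation ← the customs clearance rerouting ← the inbound order backlog capacity cut ← the last-mile shipment rerouting.
A separate upstream branch: the tier-2 production line surcharge ← the overseas shipment cancellation ← the port inventory surcharge ← the forecast strike ← the carrier delay.
A separate upstream branch: the tier-2 production line surcharge ← the overseas shipment cancellation ← the port inventory surcharge ← the inbound production line shutdown.
Each of those chain origins has no stated cause.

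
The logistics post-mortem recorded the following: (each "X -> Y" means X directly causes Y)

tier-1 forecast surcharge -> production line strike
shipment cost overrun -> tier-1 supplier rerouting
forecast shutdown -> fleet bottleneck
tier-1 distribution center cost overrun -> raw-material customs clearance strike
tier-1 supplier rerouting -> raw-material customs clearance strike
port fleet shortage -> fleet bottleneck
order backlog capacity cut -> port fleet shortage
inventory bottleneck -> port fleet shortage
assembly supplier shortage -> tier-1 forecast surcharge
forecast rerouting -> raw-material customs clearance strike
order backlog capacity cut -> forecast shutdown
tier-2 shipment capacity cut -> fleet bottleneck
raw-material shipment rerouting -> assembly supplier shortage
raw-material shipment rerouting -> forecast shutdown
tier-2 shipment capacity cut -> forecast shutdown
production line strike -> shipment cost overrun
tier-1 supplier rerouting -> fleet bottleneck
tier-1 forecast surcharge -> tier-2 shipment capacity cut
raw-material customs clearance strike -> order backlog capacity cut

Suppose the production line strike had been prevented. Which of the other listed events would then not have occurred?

Downstream of the production line strike: the shipment cost overrun, the tier-1 supplier rerouting, the raw-material customs clearance strike, the order backlog capacity cut, the forecast shutdown, the port fleet shortage, the fleet bottleneck.
Of those, still caused via another path: the raw-material customs clearance strike, the order backlog capacity cut, the forecast shutdown, the port fleet shortage, the fleet bottleneck.
The remainder have no surviving cause.

the shipment cost overrun, the tier-1 supplier rerouting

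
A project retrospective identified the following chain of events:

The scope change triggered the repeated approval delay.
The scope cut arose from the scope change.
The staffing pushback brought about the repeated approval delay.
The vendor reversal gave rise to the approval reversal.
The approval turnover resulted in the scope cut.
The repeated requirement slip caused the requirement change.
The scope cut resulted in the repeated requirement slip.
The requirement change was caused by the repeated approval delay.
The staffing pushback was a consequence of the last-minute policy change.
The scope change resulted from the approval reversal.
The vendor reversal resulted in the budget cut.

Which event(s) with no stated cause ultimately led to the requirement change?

Tracing upstream from the requirement change: the requirement change ← the repeated approval delay ← the scope change ← the approval reversal ← the vendor reversal.
A separate upstream branch: the requirement change ← the repeated requirement slip ← the scope cut ← the approval turnover.
A separate upstream branch: the requirement change ← the repeated approval delay ← the staffing pushback ← the last-minute policy change.
Each of those chain origins has no stated cause.

the approval turnover, the last-minute policy change, the vendor reversal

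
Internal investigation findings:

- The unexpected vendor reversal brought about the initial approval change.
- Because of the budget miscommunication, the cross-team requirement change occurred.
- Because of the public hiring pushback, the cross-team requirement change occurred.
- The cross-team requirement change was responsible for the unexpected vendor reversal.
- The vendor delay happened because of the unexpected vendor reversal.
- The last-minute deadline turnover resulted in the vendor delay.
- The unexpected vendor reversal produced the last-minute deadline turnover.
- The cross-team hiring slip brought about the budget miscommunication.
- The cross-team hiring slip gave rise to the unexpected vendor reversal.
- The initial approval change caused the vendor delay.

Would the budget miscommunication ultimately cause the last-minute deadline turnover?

Yes

There is a causal chain: the budget miscommunication → the cross-team requirement change → the unexpected vendor reversal → the last-minute deadline turnover.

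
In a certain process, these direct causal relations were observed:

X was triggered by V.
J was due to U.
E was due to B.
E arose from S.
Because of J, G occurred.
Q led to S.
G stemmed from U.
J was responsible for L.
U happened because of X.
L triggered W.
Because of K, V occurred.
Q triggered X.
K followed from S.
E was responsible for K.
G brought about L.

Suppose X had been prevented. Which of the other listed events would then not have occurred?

G, J, L, U, W

Downstream of X: U, J, G, L, W.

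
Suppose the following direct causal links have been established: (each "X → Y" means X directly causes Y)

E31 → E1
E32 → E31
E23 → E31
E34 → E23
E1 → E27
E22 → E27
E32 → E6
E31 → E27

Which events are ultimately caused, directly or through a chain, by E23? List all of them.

Direct effects: E31.
2 steps out: E1, E27.
Not reachable from it: E34, E32, E6, E22.

E1, E27, E31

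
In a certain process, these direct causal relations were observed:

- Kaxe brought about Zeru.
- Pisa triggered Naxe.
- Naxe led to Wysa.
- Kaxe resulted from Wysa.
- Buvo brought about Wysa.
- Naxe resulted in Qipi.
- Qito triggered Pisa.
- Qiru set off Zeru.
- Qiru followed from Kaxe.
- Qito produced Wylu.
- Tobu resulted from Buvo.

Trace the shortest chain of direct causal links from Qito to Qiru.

Qito → Pisa → Naxe → Wysa → Kaxe → Qiru

Qito → Pisa
Pisa → Naxe
Naxe → Wysa
Wysa → Kaxe
Kaxe → Qiru
Length: 5 steps.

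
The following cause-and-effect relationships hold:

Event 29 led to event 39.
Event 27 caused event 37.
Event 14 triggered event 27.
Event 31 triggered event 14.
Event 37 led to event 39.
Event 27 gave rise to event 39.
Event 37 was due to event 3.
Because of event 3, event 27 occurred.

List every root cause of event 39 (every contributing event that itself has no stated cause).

Tracing upstream from event 39: event 39 ← event 29.
A separate upstream branch: event 39 ← event 27 ← event 14 ← event 31.
A separate upstream branch: event 39 ← event 27 ← event 3.
Each of those chain origins has no stated cause.

event 29, event 3, event 31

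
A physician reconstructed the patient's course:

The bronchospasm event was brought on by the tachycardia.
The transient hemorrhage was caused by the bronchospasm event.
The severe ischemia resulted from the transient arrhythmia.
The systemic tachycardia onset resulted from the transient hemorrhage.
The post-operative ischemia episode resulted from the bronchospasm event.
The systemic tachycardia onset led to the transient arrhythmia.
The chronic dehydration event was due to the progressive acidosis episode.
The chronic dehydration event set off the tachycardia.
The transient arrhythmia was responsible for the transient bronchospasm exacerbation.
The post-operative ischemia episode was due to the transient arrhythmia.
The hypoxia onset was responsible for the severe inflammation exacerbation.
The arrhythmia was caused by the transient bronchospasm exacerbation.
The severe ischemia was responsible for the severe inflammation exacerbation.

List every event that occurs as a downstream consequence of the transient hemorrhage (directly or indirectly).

the arrhythmia, the post-operative ischemia episode, the severe inflammation exacerbation, the severe ischemia, the systemic tachycardia onset, the transient arrhythmia, the transient bronchospasm exacerbation

Direct effects: the systemic tachycardia onset.
2 steps out: the transient arrhythmia.
3 steps out: the transient bronchospasm exacerbation, the severe ischemia, the post-operative ischemia episode.
4 steps out: the arrhythmia, the severe inflammation exacerbation.
Not reachable from it: the hypoxia onset, the progressive acidosis episode, the chronic dehydration event, the tachycardia, the bronchospasm event.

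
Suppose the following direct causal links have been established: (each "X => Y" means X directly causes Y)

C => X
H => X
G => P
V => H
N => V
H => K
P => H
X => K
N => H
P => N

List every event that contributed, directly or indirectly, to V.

Immediate cause of V: N.
Further upstream: G, P.

G, N, P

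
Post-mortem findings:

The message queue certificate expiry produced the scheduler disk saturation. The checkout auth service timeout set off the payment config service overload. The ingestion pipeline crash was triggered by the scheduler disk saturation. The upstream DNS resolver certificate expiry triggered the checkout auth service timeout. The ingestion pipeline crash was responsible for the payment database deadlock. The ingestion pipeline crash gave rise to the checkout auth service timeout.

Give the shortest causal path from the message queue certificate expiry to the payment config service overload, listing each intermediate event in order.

the message queue certificate expiry → the scheduler disk saturation
the scheduler disk saturation → the ingestion pipeline crash
the ingestion pipeline crash → the checkout auth service timeout
the checkout auth service timeout → the payment config service overload
Length: 4 steps.

the message queue certificate expiry → the scheduler disk saturation → the ingestion pipeline crash → the checkout auth service timeout → the payment config service overload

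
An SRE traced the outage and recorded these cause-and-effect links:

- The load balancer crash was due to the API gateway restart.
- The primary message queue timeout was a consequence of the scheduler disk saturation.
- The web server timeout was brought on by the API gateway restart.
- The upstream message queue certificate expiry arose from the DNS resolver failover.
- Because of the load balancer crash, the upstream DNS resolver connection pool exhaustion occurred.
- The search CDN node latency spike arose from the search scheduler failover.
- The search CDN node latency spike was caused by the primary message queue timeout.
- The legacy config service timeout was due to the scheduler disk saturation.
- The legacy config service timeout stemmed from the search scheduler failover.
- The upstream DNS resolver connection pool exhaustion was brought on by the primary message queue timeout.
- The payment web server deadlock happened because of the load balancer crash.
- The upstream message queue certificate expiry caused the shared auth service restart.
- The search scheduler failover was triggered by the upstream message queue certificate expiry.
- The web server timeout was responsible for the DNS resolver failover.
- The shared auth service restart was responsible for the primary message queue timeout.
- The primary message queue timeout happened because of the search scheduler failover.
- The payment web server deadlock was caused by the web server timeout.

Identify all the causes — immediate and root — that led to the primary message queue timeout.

Immediate causes of the primary message queue timeout: the scheduler disk saturation, the search scheduler failover, the shared auth service restart.
Further upstream: the API gateway restart, the web server timeout, the DNS resolver failover, the upstream message queue certificate expiry.

the API gateway restart, the DNS resolver failover, the scheduler disk saturation, the search scheduler failover, the shared auth service restart, the upstream message queue certificate expiry, the web server timeout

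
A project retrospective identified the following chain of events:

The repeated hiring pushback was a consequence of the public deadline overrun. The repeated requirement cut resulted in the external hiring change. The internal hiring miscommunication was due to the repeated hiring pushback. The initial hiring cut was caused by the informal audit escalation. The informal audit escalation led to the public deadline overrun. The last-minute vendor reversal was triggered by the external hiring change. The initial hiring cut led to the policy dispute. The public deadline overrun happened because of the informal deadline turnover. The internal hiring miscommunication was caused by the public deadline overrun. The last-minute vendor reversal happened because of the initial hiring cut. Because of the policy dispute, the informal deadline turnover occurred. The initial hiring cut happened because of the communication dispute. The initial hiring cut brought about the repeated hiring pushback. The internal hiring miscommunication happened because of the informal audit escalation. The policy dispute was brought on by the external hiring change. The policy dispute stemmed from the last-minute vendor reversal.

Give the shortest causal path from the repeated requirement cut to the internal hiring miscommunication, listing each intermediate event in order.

the repeated requirement cut → the external hiring change
the external hiring change → the policy dispute
the policy dispute → the informal deadline turnover
the informal deadline turnover → the public deadline overrun
the public deadline overrun → the internal hiring miscommunication
Length: 5 steps.

the repeated requirement cut → the external hiring change → the policy dispute → the informal deadline turnover → the public deadline overrun → the internal hiring miscommunication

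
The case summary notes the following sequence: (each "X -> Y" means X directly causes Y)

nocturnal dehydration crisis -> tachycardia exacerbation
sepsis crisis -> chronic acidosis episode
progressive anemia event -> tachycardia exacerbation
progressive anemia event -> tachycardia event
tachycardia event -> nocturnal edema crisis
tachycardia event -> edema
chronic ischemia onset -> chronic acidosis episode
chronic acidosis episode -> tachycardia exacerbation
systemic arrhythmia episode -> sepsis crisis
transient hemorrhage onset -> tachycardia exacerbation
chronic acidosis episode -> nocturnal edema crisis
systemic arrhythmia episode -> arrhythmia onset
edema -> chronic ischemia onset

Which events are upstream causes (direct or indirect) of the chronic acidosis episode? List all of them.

Immediate causes of the chronic acidosis episode: the sepsis crisis, the chronic ischemia onset.
Further upstream: the systemic arrhythmia episode, the progressive anemia event, the tachycardia event, the edema.

the chronic ischemia onset, the edema, the progressive anemia event, the sepsis crisis, the systemic arrhythmia episode, the tachycardia event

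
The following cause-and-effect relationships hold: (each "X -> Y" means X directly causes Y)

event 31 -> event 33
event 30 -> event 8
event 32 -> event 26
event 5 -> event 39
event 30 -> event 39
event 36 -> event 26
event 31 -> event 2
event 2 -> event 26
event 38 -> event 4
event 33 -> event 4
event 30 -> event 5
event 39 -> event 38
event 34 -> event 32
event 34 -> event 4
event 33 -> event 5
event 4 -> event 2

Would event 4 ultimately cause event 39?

No

Event 4 leads to event 2, event 26; event 39 is not among them.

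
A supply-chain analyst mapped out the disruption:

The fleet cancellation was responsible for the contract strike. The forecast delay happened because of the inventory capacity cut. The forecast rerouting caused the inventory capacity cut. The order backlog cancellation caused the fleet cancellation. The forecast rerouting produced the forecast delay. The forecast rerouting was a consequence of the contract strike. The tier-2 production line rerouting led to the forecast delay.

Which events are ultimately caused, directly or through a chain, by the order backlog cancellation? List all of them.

the contract strike, the fleet cancellation, the forecast delay, the forecast rerouting, the inventory capacity cut

Direct effects: the fleet cancellation.
2 steps out: the contract strike.
3 steps out: the forecast rerouting.
4 steps out: the inventory capacity cut, the forecast delay.
Not reachable from it: the tier-2 production line rerouting.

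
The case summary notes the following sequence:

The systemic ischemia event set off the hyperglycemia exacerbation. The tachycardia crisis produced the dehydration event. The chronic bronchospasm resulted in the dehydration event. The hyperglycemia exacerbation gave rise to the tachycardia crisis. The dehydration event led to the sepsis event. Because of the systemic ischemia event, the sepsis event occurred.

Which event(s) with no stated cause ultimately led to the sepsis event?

the chronic bronchospasm, the systemic ischemia event

Tracing upstream from the sepsis event: the sepsis event ← the systemic ischemia event.
A separate upstream branch: the sepsis event ← the dehydration event ← the chronic bronchospasm.
Each of those chain origins has no stated cause.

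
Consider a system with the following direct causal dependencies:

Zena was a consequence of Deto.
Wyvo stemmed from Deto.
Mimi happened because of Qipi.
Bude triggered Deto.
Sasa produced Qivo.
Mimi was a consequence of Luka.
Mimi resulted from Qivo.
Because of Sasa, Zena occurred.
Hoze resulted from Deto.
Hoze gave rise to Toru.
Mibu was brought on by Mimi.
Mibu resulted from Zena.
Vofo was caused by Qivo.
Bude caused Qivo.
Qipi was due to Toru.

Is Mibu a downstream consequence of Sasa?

Yes

There is a causal chain: Sasa → Zena → Mibu.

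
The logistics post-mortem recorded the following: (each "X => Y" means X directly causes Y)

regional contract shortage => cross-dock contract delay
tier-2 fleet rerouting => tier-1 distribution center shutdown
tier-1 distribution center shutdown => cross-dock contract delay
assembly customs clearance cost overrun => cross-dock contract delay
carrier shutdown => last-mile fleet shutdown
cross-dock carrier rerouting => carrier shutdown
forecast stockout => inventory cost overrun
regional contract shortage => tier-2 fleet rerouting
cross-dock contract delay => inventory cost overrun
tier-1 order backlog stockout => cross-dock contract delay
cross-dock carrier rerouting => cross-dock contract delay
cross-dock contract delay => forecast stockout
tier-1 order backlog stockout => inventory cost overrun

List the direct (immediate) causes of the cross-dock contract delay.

Upstream contributors include the tier-2 fleet rerouting, but only the assembly customs clearance cost overrun, the cross-dock carrier rerouting, the regional contract shortage, the tier-1 distribution center shutdown, the tier-1 order backlog stockout feed directly into the cross-dock contract delay.

the assembly customs clearance cost overrun, the cross-dock carrier rerouting, the regional contract shortage, the tier-1 distribution center shutdown, the tier-1 order backlog stockout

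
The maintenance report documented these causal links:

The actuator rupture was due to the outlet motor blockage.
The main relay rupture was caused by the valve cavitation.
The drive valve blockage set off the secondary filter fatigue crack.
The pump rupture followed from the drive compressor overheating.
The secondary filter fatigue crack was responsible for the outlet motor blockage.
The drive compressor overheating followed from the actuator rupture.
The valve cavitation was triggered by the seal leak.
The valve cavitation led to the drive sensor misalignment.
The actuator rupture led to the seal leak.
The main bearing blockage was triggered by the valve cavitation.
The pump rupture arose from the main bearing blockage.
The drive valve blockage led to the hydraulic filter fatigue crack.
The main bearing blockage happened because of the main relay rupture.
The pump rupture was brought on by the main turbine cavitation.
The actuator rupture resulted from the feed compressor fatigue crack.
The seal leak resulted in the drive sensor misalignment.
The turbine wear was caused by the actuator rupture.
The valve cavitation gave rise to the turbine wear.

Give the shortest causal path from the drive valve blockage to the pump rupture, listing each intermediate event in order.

the drive valve blockage → the secondary filter fatigue crack → the outlet motor blockage → the actuator rupture → the drive compressor overheating → the pump rupture

the drive valve blockage → the secondary filter fatigue crack
the secondary filter fatigue crack → the outlet motor blockage
the outlet motor blockage → the actuator rupture
the actuator rupture → the drive compressor overheating
the drive compressor overheating → the pump rupture
Length: 5 steps.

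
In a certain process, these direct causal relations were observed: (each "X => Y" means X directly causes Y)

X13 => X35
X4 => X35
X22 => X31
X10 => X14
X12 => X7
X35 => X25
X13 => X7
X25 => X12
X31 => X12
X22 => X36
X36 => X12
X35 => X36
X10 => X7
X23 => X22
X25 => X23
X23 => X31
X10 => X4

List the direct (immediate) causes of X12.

X25, X31, X36

Upstream contributors include X10, X13, X4, X35, X23, X22, but only X25, X31, X36 feed directly into X12.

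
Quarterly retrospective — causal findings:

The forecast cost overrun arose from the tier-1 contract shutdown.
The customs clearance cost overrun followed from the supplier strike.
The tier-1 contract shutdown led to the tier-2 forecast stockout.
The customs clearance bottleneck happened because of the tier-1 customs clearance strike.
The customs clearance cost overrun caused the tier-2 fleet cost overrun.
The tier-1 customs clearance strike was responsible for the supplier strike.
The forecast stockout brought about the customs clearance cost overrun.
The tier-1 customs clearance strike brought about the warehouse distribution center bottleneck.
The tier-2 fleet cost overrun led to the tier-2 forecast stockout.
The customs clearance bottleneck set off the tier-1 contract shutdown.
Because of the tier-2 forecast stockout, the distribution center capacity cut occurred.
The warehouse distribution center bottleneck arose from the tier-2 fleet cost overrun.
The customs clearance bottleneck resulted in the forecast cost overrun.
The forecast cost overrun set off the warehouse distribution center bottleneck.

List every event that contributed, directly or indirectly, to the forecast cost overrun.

the customs clearance bottleneck, the tier-1 contract shutdown, the tier-1 customs clearance strike

Immediate causes of the forecast cost overrun: the customs clearance bottleneck, the tier-1 contract shutdown.
Further upstream: the tier-1 customs clearance strike.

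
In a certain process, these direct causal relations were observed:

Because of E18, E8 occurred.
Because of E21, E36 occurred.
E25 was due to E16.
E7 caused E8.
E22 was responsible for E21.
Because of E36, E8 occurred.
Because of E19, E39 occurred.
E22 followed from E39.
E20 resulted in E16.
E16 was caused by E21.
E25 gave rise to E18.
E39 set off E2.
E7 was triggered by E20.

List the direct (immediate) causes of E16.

Upstream contributors include E19, E39, E22, but only E20, E21 feed directly into E16.

E20, E21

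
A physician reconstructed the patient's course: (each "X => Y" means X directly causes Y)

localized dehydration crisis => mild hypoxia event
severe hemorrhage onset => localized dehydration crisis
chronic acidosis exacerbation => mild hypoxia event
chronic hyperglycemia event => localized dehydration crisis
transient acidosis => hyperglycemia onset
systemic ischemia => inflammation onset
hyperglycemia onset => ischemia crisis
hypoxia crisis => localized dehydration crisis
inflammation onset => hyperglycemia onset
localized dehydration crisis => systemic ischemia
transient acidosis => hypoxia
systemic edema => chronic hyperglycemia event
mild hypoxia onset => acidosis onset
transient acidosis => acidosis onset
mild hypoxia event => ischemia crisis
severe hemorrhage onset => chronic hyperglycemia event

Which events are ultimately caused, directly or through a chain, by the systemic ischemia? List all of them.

Direct effects: the inflammation onset.
2 steps out: the hyperglycemia onset.
3 steps out: the ischemia crisis.
Not reachable from it: the systemic edema, the transient acidosis, the hypoxia, the severe hemorrhage onset, the chronic hyperglycemia event, the hypoxia crisis, the localized dehydration crisis, the chronic acidosis exacerbation, the mild hypoxia event, the mild hypoxia onset, the acidosis onset.

the hyperglycemia onset, the inflammation onset, the ischemia crisis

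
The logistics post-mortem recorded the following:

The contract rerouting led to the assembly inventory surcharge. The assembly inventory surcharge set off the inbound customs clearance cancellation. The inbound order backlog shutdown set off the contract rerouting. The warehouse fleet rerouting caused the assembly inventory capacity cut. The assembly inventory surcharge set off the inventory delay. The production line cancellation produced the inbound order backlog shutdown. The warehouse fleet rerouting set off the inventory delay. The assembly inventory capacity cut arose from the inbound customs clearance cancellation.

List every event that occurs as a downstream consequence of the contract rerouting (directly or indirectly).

Direct effects: the assembly inventory surcharge.
2 steps out: the inbound customs clearance cancellation, the inventory delay.
3 steps out: the assembly inventory capacity cut.
Not reachable from it: the production line cancellation, the inbound order backlog shutdown, the warehouse fleet rerouting.

the assembly inventory capacity cut, the assembly inventory surcharge, the inbound customs clearance cancellation, the inventory delay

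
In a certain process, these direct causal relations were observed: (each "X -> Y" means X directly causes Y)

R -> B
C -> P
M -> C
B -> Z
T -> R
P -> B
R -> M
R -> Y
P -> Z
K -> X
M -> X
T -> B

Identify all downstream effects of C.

Direct effects: P.
2 steps out: B, Z.
Not reachable from it: T, R, M, X, Y, K.

B, P, Z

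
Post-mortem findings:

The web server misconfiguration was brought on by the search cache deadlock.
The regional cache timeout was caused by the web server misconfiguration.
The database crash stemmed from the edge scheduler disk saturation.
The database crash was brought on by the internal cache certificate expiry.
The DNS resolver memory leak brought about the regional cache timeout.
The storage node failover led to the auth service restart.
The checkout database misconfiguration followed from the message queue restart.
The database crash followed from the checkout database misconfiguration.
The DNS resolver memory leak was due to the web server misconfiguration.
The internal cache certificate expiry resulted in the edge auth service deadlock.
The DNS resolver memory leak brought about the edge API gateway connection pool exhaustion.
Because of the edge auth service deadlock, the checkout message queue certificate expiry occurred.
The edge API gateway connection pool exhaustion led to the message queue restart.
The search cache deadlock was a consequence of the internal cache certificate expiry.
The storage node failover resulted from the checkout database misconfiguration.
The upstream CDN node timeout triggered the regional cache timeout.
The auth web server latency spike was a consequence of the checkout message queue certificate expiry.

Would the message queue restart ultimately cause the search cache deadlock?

No

The message queue restart leads to the checkout database misconfiguration, the database crash, the storage node failover, the auth service restart; the search cache deadlock is not among them.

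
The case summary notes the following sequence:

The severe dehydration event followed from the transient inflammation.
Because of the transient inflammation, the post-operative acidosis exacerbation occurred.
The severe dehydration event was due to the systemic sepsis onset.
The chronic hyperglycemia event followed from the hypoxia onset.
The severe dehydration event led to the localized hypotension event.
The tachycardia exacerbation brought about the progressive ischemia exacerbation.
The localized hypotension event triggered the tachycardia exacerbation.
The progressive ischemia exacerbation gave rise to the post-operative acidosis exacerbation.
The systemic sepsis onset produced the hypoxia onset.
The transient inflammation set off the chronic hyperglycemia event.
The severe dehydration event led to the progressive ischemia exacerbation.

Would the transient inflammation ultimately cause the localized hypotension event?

Yes

There is a causal chain: the transient inflammation → the severe dehydration event → the localized hypotension event.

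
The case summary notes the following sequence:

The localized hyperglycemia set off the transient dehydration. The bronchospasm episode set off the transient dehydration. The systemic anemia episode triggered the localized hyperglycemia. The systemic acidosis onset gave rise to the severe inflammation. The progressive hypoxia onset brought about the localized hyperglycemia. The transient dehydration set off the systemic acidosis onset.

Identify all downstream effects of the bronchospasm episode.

the severe inflammation, the systemic acidosis onset, the transient dehydration

Direct effects: the transient dehydration.
2 steps out: the systemic acidosis onset.
3 steps out: the severe inflammation.
Not reachable from it: the progressive hypoxia onset, the systemic anemia episode, the localized hyperglycemia.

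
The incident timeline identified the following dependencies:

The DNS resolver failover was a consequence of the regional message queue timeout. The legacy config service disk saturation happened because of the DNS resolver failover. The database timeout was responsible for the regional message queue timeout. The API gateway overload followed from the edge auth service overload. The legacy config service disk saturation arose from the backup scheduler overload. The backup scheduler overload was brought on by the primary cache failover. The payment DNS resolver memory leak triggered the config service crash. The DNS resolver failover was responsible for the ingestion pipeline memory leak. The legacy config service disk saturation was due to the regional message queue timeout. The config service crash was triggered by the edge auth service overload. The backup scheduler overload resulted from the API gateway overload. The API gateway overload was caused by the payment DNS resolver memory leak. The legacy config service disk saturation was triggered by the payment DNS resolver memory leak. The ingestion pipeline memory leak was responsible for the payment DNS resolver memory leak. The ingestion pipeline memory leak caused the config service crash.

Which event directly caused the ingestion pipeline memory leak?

Upstream contributors include the database timeout, the regional message queue timeout, but only the DNS resolver failover feeds directly into the ingestion pipeline memory leak.

the DNS resolver failover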